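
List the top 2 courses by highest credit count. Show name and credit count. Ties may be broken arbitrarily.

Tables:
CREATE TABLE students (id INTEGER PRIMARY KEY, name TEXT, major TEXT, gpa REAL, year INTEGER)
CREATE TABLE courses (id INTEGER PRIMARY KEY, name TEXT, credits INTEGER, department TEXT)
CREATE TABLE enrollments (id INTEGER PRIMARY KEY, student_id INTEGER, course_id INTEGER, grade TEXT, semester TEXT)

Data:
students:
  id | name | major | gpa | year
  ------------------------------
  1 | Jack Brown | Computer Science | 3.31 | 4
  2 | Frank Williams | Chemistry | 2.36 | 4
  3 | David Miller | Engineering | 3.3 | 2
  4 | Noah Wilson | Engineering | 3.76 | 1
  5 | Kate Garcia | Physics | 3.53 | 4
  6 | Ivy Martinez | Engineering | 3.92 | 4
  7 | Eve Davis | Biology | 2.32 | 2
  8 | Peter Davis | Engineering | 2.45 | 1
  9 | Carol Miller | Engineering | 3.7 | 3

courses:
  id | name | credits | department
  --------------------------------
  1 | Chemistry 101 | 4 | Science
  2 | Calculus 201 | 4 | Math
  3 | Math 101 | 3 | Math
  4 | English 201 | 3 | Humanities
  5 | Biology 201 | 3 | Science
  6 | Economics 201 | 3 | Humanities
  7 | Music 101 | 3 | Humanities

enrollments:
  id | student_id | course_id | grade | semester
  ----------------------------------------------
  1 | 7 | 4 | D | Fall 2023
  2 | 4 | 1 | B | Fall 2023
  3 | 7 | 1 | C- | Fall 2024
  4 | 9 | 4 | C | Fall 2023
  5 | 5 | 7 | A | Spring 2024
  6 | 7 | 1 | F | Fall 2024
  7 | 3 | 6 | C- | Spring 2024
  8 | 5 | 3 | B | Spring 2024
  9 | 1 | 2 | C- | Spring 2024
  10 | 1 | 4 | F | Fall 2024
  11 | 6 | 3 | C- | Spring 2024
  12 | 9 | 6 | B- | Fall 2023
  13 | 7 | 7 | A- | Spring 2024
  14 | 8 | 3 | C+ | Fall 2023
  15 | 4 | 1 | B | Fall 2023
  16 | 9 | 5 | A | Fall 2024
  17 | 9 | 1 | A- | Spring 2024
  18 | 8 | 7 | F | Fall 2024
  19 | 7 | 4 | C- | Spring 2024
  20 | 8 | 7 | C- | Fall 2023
SELECT name, credits FROM courses ORDER BY credits DESC LIMIT 2

Execution result:
name | credits
Chemistry 101 | 4
Calculus 201 | 4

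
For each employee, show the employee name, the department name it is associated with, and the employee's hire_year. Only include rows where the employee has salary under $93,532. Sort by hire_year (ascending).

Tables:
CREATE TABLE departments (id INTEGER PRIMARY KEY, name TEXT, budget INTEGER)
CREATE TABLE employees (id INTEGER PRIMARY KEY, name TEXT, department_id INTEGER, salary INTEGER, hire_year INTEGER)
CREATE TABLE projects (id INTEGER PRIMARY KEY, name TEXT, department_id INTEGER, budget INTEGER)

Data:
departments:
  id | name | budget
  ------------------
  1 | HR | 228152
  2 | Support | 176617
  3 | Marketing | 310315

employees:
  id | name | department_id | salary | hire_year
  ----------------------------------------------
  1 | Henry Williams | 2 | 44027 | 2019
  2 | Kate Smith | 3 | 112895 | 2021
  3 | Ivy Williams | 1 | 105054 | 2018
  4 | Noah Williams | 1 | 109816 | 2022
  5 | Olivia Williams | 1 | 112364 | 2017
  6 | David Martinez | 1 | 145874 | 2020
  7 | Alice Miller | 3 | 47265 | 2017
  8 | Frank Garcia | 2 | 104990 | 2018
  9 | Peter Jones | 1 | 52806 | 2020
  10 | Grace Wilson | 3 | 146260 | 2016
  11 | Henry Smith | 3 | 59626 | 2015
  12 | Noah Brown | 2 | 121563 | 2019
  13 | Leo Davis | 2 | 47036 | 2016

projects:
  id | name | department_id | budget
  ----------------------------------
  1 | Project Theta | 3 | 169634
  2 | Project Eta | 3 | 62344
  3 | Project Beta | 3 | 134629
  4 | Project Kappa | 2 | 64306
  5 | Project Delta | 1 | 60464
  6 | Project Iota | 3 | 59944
SELECT c.name, p.name AS department, c.hire_year FROM employees c JOIN departments p ON c.department_id = p.id WHERE c.salary < 93532 ORDER BY c.hire_year ASC

Execution result:
name | department | hire_year
Henry Smith | Marketing | 2015
Leo Davis | Support | 2016
Alice Miller | Marketing | 2017
Henry Williams | Support | 2019
Peter Jones | HR | 2020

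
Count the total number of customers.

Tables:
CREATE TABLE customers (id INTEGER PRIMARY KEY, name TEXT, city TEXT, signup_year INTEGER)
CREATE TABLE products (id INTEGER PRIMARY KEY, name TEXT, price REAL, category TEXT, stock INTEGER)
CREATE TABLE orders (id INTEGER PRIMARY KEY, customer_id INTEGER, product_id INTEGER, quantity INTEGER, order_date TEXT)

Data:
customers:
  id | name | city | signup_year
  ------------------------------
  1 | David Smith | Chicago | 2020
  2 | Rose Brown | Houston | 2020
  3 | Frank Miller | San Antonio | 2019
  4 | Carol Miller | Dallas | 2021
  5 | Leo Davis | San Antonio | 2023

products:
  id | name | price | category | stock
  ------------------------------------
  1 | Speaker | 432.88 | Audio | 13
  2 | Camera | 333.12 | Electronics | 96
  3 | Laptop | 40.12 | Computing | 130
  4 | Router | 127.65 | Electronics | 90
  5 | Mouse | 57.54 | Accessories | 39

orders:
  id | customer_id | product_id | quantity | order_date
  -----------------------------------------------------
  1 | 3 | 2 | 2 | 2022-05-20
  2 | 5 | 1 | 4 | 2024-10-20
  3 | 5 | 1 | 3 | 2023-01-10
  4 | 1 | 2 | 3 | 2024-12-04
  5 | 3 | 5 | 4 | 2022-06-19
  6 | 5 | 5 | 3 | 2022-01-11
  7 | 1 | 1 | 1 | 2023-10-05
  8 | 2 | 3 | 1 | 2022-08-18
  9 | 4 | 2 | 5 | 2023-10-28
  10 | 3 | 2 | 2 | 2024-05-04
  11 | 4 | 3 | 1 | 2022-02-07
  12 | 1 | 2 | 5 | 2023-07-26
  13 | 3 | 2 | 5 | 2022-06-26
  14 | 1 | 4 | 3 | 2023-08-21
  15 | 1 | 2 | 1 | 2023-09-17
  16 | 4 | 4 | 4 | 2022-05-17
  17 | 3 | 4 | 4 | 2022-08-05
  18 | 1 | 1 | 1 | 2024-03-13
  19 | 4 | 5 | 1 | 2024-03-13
SELECT COUNT(*) FROM customers

Execution result:
5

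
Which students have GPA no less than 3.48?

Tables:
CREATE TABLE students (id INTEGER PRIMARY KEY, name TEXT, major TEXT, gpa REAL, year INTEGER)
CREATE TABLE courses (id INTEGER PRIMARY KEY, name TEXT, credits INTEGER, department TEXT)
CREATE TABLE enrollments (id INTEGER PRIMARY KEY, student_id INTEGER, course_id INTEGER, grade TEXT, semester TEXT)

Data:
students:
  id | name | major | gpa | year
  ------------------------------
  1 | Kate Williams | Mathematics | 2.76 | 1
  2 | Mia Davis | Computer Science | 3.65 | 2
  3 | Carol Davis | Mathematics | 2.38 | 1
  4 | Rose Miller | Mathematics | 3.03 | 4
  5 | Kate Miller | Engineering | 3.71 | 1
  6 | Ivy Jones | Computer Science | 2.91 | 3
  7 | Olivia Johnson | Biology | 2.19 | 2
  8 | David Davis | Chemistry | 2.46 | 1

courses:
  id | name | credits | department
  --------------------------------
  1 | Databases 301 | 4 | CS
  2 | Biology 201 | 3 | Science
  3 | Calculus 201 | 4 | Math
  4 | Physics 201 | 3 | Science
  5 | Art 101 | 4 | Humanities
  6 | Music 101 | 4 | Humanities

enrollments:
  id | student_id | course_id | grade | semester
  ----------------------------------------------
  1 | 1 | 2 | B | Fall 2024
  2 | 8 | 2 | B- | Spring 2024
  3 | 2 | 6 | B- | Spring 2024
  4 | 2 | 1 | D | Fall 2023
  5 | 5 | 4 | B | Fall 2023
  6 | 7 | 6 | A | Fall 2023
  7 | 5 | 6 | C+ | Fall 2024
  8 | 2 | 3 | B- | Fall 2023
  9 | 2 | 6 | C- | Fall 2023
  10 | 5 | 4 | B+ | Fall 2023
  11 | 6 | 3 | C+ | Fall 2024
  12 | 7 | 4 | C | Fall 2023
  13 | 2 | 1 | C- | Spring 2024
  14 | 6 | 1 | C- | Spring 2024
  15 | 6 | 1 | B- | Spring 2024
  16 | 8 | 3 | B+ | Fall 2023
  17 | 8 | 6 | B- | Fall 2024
SELECT name, gpa FROM students WHERE gpa >= 3.48

Execution result:
name | gpa
Mia Davis | 3.65
Kate Miller | 3.71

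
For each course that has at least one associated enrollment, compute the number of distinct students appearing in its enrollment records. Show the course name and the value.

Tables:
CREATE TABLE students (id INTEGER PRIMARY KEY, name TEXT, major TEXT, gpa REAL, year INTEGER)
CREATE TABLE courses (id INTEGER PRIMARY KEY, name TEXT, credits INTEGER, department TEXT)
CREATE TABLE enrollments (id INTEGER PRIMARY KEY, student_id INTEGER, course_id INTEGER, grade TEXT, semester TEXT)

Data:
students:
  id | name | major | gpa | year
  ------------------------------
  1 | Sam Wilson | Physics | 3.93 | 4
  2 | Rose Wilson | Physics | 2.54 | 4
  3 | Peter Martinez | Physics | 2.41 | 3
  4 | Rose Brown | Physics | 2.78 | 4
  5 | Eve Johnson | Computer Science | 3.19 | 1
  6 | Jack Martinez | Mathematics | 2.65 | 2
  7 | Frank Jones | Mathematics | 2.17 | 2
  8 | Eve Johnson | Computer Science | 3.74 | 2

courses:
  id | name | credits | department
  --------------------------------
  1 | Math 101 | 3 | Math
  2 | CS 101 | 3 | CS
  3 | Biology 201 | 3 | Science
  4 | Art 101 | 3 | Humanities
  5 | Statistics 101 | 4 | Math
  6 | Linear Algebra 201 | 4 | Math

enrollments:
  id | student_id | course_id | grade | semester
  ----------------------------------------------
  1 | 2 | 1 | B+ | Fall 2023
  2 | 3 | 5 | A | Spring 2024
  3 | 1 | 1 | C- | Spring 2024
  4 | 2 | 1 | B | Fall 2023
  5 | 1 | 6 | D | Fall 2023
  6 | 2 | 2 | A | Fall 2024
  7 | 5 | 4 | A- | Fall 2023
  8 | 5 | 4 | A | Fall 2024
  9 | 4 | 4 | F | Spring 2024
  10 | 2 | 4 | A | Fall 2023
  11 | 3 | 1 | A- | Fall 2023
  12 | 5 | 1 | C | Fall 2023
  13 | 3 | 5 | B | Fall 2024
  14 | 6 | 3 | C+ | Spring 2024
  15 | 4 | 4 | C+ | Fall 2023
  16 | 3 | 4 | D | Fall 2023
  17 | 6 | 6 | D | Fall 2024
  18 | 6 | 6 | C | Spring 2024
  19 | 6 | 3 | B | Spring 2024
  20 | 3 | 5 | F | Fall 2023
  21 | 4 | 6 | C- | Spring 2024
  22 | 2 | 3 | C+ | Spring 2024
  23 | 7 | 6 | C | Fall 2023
SELECT p.name, COUNT(DISTINCT c.student_id) AS distinct_student_count FROM enrollments c JOIN courses p ON c.course_id = p.id GROUP BY p.id, p.name

Execution result:
name | distinct_student_count
Math 101 | 4
CS 101 | 1
Biology 201 | 2
Art 101 | 4
Statistics 101 | 1
Linear Algebra 201 | 4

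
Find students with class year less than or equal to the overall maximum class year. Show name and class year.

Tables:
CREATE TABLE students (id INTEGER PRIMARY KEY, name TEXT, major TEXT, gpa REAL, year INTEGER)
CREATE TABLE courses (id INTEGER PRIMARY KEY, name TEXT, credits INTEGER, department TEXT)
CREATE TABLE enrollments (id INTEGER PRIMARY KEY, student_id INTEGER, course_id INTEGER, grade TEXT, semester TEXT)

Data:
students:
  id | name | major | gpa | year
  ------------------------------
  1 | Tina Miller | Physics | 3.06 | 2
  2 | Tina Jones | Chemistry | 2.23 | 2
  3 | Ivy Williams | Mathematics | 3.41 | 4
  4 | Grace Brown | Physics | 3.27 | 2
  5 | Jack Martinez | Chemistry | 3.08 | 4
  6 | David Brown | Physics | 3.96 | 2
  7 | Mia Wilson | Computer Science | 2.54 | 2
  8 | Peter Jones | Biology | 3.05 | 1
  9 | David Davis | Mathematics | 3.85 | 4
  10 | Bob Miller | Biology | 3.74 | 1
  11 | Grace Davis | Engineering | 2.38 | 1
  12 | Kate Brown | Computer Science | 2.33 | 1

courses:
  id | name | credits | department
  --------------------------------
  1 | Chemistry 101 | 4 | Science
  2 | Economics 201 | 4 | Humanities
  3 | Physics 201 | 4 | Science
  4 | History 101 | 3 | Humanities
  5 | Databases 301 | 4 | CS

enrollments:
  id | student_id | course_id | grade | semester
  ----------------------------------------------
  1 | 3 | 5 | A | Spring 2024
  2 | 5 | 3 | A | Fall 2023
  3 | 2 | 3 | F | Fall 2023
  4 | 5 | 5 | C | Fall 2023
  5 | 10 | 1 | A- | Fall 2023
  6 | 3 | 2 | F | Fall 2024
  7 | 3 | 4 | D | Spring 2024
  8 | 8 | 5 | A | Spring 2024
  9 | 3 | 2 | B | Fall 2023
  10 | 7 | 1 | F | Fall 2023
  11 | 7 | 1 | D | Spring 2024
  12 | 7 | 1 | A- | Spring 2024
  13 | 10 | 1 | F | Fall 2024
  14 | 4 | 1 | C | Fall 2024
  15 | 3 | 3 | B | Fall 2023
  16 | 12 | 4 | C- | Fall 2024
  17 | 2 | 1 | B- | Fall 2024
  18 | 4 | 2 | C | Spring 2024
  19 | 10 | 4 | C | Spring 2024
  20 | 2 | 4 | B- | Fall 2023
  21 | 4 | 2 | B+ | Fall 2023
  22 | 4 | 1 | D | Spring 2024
SELECT name, year FROM students WHERE year <= (SELECT MAX(year) FROM students)

Execution result:
name | year
Tina Miller | 2
Tina Jones | 2
Ivy Williams | 4
Grace Brown | 2
Jack Martinez | 4
David Brown | 2
Mia Wilson | 2
Peter Jones | 1
David Davis | 4
Bob Miller | 1
Grace Davis | 1
Kate Brown | 1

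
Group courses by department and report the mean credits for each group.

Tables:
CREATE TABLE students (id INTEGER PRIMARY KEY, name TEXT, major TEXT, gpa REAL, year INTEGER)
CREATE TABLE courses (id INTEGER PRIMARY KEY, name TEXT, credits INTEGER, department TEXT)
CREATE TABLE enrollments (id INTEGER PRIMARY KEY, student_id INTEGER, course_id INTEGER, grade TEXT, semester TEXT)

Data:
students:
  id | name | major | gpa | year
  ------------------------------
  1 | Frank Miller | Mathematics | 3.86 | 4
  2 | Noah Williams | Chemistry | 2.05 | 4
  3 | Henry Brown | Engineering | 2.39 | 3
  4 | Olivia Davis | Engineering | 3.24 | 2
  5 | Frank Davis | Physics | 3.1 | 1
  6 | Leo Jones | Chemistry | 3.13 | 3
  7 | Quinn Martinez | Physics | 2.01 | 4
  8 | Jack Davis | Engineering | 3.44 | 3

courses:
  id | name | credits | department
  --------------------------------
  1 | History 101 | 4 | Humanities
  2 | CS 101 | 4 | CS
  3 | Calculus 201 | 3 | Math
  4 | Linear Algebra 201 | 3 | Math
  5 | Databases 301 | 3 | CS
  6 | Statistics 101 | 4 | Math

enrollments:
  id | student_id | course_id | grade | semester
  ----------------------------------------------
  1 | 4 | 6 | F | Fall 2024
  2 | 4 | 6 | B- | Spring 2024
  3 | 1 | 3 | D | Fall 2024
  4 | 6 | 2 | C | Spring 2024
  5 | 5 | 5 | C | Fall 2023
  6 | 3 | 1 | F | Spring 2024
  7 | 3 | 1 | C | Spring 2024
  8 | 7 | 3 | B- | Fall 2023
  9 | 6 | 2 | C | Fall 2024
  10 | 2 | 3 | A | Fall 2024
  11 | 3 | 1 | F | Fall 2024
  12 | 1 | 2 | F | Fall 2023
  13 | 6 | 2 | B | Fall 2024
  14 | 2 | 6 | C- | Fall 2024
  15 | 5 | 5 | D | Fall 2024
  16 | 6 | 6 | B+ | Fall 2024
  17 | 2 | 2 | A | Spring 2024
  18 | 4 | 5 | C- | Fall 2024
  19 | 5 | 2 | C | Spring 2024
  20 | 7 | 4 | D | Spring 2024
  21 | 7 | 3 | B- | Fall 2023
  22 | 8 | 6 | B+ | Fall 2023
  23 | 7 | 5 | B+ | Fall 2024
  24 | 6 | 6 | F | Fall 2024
SELECT department, AVG(credits) AS avg_credits FROM courses GROUP BY department

Execution result:
department | avg_credits
CS | 3.50
Humanities | 4.00
Math | 3.33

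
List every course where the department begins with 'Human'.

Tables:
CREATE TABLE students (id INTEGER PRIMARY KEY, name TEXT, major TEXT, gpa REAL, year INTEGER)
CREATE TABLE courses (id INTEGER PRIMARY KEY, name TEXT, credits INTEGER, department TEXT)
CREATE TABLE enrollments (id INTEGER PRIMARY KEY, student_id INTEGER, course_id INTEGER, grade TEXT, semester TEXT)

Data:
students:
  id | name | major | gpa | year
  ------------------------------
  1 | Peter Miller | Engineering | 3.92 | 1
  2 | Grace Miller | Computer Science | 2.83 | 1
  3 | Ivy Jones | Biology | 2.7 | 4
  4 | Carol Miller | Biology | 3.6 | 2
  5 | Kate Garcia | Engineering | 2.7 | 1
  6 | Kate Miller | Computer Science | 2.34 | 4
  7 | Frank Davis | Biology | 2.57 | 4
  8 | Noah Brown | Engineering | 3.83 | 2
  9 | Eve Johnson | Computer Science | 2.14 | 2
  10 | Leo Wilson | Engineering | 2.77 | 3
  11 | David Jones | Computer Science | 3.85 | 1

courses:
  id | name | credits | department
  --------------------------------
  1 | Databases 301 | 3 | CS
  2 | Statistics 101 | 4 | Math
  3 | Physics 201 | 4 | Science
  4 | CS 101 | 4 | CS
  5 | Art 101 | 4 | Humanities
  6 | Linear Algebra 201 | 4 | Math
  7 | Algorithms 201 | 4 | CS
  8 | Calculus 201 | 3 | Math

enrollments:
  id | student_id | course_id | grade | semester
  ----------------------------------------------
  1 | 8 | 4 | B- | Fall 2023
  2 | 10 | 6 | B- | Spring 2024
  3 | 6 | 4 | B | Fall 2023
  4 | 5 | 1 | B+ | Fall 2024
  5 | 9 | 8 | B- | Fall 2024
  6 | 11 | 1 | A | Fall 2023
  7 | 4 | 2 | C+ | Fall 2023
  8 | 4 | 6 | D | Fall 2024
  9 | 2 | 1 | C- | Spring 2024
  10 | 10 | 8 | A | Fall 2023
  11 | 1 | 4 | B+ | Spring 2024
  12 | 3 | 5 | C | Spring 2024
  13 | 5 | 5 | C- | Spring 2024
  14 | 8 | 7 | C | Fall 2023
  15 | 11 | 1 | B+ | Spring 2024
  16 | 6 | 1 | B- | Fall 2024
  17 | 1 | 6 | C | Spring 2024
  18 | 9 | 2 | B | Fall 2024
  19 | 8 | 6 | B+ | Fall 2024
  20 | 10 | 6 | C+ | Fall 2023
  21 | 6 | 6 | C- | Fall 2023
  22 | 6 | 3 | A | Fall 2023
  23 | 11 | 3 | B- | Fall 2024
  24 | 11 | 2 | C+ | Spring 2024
SELECT name, department FROM courses WHERE department LIKE 'Human%'

Execution result:
name | department
Art 101 | Humanities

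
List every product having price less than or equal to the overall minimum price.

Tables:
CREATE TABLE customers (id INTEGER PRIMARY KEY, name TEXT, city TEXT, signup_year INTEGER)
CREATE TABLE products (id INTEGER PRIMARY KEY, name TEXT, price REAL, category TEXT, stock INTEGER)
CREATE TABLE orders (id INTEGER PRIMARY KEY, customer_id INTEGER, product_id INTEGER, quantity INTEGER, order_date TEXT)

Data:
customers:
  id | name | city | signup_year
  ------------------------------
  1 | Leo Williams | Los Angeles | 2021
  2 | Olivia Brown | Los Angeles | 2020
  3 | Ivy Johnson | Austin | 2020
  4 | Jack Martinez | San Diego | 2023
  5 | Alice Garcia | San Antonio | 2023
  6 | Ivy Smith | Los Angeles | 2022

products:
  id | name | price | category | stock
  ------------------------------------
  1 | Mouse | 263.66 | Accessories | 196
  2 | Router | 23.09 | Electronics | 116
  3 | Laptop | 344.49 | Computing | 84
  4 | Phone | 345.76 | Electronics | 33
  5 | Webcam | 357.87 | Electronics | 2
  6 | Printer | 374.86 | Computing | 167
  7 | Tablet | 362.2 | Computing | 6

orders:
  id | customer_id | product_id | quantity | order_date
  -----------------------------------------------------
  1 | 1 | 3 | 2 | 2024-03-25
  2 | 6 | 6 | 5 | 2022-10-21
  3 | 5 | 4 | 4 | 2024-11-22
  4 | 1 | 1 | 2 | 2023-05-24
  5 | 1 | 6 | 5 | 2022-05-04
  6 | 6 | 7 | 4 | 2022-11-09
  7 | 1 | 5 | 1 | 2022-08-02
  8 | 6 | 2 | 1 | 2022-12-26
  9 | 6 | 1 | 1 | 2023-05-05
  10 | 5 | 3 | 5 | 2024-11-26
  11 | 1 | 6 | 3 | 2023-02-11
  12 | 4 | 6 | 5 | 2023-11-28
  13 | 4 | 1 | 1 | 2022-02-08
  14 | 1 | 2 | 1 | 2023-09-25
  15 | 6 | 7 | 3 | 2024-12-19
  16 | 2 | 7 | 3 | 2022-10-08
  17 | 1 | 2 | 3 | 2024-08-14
SELECT name, price FROM products WHERE price <= (SELECT MIN(price) FROM products)

Execution result:
name | price
Router | 23.09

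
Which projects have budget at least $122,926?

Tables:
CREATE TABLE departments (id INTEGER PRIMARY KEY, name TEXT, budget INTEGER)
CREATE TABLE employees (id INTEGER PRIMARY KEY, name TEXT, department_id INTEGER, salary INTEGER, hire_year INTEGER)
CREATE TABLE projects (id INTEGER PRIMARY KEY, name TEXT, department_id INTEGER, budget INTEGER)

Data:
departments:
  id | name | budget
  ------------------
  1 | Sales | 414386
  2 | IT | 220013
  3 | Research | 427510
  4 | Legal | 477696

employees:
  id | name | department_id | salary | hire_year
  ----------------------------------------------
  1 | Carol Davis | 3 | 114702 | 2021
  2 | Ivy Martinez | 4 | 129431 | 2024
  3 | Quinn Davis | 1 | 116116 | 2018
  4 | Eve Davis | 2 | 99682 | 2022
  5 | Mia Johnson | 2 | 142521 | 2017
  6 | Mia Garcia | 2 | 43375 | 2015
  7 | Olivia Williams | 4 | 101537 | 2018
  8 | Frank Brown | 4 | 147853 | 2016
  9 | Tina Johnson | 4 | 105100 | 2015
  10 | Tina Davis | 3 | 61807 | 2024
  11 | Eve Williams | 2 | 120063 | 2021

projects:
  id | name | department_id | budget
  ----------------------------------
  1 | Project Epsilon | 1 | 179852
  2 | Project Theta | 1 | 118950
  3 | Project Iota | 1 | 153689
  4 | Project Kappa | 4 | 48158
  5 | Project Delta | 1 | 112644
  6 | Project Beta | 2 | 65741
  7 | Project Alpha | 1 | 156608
SELECT name, budget FROM projects WHERE budget >= 122926

Execution result:
name | budget
Project Epsilon | 179852
Project Iota | 153689
Project Alpha | 156608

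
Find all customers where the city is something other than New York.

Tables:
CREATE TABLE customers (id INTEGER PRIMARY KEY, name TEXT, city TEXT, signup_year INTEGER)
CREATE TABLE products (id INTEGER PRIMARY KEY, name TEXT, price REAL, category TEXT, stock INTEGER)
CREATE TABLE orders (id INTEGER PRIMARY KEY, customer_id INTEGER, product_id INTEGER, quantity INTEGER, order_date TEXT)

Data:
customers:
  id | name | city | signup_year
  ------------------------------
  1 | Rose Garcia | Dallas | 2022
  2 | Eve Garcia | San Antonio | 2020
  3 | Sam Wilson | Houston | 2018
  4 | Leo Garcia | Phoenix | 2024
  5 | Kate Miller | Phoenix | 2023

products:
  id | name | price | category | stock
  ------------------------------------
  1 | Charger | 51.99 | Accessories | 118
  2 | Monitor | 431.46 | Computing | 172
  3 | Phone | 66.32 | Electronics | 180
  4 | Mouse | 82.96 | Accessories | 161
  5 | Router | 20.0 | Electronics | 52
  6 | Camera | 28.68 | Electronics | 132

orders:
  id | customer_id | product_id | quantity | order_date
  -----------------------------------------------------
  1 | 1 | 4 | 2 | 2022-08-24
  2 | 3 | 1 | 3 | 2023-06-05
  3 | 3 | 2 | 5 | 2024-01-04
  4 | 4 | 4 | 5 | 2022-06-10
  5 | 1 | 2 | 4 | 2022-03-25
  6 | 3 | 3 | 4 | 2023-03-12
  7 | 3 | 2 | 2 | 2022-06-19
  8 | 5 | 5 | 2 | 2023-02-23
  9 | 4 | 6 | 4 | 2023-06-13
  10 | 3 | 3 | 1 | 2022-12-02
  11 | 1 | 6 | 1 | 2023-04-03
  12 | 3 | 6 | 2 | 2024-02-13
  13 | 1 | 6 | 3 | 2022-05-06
SELECT name, city FROM customers WHERE city <> 'New York'

Execution result:
name | city
Rose Garcia | Dallas
Eve Garcia | San Antonio
Sam Wilson | Houston
Leo Garcia | Phoenix
Kate Miller | Phoenix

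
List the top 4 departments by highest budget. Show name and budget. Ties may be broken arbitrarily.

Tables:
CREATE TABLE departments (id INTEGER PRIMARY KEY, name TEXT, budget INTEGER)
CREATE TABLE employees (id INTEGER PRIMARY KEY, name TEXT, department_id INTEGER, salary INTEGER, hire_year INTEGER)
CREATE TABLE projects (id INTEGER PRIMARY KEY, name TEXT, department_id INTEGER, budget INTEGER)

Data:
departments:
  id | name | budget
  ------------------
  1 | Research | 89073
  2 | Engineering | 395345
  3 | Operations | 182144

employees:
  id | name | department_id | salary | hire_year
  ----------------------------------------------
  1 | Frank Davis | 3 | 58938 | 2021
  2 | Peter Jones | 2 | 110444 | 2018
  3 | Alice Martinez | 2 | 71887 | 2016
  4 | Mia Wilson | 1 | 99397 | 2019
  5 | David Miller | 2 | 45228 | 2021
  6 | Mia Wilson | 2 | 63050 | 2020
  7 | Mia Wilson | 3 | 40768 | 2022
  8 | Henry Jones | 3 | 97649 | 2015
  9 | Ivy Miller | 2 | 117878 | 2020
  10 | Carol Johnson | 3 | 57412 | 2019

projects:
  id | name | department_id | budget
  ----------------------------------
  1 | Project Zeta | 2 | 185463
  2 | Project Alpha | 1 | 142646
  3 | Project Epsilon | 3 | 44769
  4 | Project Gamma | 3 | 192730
SELECT name, budget FROM departments ORDER BY budget DESC LIMIT 4

Execution result:
name | budget
Engineering | 395345
Operations | 182144
Research | 89073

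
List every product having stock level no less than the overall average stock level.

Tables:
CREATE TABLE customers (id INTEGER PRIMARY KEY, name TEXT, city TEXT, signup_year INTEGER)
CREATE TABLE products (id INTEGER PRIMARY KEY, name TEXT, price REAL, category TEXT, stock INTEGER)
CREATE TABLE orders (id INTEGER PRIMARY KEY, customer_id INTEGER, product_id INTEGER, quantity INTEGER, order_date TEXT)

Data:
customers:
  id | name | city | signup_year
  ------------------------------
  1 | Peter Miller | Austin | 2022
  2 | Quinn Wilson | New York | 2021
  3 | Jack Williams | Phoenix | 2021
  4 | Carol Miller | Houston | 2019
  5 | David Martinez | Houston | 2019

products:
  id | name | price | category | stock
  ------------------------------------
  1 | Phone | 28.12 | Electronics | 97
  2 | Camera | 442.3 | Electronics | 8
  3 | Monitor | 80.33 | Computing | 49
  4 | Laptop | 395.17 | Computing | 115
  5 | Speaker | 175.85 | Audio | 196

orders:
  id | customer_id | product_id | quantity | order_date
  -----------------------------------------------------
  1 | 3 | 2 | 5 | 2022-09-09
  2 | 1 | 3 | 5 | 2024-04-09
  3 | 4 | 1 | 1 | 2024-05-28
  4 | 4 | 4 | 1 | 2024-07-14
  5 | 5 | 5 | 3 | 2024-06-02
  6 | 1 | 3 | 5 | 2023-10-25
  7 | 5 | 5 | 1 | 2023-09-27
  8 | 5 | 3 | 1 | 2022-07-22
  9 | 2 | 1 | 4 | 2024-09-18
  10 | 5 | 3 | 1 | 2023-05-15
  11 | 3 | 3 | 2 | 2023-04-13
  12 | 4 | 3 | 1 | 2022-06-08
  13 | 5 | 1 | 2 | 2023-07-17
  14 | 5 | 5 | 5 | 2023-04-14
SELECT name, stock FROM products WHERE stock >= (SELECT AVG(stock) FROM products)

Execution result:
name | stock
Phone | 97
Laptop | 115
Speaker | 196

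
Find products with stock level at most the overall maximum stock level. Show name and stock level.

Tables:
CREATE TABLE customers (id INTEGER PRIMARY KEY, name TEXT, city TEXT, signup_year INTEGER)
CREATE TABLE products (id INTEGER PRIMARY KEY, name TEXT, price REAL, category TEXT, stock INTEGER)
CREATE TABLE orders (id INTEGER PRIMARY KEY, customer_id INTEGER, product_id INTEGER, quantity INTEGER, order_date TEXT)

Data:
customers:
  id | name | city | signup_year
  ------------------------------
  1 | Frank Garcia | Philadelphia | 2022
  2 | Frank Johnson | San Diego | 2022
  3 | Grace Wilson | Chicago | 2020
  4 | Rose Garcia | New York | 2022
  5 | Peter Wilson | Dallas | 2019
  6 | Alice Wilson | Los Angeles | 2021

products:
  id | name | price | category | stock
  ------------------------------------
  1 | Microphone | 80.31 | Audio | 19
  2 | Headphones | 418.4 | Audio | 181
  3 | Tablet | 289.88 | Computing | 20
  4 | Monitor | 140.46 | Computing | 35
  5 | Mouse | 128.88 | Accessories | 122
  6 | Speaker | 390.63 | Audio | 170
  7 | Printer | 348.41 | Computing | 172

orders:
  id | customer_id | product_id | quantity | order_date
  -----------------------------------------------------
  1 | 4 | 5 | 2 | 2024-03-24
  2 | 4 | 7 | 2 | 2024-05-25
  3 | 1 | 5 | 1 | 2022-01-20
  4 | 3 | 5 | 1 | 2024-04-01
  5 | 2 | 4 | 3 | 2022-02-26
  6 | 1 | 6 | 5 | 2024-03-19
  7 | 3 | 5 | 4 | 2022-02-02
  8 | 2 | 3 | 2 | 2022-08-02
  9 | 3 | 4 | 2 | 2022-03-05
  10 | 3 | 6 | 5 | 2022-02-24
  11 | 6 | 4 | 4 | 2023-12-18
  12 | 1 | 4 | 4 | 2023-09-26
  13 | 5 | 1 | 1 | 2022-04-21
SELECT name, stock FROM products WHERE stock <= (SELECT MAX(stock) FROM products)

Execution result:
name | stock
Microphone | 19
Headphones | 181
Tablet | 20
Monitor | 35
Mouse | 122
Speaker | 170
Printer | 172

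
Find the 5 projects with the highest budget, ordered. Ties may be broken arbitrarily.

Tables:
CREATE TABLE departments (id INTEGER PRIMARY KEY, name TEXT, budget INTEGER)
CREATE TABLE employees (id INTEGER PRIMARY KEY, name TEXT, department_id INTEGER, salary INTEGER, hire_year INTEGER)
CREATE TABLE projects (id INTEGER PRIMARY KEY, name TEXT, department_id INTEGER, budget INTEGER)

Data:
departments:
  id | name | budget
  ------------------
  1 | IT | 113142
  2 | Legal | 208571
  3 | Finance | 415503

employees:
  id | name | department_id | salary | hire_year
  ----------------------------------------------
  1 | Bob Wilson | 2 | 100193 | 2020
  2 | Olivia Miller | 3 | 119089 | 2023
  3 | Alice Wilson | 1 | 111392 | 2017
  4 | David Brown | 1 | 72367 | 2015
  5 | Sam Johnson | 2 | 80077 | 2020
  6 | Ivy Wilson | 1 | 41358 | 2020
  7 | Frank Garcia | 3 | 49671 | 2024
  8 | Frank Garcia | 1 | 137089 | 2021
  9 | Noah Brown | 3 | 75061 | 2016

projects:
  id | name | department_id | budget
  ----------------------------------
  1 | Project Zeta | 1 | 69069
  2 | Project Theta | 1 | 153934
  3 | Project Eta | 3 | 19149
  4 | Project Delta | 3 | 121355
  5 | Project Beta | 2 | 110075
SELECT name, budget FROM projects ORDER BY budget DESC LIMIT 5

Execution result:
name | budget
Project Theta | 153934
Project Delta | 121355
Project Beta | 110075
Project Zeta | 69069
Project Eta | 19149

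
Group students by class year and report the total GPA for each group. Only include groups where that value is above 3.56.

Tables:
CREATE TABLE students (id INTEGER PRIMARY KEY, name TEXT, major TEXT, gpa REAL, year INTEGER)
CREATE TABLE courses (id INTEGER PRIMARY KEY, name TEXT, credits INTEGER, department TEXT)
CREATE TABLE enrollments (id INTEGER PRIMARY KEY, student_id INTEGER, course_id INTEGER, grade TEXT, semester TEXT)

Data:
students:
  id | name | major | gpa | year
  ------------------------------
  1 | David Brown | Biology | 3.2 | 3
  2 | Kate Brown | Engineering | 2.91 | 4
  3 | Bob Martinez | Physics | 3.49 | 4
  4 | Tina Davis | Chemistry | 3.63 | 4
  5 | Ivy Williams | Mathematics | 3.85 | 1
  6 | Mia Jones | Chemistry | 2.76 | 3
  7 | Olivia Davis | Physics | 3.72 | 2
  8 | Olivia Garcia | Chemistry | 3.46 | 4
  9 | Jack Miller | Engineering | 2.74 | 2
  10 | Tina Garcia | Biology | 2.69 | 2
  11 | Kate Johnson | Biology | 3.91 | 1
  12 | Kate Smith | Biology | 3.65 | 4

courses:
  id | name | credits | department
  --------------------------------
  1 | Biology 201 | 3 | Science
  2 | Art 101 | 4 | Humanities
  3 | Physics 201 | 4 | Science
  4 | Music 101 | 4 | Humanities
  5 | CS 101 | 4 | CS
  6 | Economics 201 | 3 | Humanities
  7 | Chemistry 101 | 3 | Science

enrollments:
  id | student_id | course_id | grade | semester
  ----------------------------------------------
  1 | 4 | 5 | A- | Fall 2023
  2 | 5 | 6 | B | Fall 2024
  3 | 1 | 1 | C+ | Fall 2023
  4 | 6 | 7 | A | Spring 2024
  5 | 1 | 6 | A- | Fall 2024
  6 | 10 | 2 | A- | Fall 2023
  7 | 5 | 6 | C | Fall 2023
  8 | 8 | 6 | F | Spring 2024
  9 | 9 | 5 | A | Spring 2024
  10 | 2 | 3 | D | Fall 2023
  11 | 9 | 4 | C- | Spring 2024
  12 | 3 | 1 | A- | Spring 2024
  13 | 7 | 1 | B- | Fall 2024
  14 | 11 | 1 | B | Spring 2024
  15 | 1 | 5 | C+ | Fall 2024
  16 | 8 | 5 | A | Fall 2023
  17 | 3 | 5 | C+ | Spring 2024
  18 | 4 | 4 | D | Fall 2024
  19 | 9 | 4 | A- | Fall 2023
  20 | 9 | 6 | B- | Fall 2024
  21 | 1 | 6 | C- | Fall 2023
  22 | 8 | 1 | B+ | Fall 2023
SELECT year, SUM(gpa) AS sum_gpa FROM students GROUP BY year HAVING SUM(gpa) > 3.56

Execution result:
year | sum_gpa
1 | 7.76
2 | 9.15
3 | 5.96
4 | 17.14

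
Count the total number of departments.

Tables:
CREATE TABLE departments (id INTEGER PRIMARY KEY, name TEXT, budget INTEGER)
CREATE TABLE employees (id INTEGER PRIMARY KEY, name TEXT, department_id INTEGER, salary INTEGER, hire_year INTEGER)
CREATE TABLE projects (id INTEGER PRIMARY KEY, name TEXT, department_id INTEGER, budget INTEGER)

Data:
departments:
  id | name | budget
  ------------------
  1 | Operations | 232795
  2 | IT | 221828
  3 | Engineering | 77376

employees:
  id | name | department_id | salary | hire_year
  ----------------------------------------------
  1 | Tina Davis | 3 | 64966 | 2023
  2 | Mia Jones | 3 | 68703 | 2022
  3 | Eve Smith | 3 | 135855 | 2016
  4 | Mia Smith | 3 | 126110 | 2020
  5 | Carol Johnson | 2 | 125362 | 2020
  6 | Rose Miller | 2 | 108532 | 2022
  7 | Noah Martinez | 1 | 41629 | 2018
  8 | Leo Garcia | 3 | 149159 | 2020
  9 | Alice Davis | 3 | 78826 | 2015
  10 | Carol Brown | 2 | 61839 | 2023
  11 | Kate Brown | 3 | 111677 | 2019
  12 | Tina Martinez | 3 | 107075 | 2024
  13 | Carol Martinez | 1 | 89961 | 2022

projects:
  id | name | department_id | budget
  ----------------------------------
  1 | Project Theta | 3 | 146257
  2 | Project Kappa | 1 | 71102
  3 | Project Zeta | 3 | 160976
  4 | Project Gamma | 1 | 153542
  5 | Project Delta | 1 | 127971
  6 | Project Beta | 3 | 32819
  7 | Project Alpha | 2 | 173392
SELECT COUNT(*) FROM departments

Execution result:
3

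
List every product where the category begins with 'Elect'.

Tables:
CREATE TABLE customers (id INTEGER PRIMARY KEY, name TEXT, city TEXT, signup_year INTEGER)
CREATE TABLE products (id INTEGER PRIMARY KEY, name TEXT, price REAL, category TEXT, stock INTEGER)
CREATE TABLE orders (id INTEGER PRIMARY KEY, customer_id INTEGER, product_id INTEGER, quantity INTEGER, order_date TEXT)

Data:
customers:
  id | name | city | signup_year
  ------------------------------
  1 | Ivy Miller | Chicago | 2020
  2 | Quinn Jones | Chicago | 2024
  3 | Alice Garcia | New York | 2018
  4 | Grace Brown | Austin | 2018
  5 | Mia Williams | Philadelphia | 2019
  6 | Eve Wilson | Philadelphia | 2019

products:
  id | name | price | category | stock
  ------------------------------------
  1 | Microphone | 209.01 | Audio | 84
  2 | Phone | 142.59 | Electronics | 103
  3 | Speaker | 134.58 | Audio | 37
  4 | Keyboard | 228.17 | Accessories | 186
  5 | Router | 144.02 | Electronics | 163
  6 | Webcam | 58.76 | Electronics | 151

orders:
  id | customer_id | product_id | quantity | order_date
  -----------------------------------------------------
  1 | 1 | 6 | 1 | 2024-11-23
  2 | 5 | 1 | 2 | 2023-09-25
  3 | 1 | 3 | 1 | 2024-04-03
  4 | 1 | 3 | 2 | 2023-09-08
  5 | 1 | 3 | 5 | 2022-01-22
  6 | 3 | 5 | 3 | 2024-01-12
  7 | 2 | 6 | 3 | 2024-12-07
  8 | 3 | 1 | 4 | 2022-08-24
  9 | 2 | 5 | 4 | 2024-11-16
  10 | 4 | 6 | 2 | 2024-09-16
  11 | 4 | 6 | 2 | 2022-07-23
SELECT name, category FROM products WHERE category LIKE 'Elect%'

Execution result:
name | category
Phone | Electronics
Router | Electronics
Webcam | Electronics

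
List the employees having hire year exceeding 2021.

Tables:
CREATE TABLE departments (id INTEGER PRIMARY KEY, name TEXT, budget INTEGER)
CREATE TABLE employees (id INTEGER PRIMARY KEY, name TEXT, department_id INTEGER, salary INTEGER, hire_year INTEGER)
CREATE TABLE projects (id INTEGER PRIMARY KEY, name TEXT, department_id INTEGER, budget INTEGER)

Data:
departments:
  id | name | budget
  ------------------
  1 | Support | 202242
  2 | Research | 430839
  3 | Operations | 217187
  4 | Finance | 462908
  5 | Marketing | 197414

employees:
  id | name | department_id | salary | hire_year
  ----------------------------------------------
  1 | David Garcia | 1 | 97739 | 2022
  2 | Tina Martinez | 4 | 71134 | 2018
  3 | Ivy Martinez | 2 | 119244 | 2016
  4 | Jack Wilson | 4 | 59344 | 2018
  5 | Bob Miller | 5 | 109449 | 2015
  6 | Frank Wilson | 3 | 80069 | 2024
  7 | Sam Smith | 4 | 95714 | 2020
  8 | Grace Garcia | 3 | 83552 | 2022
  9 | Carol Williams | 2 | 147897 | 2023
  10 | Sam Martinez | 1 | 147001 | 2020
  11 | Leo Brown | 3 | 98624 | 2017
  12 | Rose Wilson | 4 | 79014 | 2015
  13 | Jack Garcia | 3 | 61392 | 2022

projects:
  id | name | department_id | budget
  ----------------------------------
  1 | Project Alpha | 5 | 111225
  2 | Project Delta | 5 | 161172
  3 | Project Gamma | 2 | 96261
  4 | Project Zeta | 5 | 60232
SELECT name, hire_year FROM employees WHERE hire_year > 2021

Execution result:
name | hire_year
David Garcia | 2022
Frank Wilson | 2024
Grace Garcia | 2022
Carol Williams | 2023
Jack Garcia | 2022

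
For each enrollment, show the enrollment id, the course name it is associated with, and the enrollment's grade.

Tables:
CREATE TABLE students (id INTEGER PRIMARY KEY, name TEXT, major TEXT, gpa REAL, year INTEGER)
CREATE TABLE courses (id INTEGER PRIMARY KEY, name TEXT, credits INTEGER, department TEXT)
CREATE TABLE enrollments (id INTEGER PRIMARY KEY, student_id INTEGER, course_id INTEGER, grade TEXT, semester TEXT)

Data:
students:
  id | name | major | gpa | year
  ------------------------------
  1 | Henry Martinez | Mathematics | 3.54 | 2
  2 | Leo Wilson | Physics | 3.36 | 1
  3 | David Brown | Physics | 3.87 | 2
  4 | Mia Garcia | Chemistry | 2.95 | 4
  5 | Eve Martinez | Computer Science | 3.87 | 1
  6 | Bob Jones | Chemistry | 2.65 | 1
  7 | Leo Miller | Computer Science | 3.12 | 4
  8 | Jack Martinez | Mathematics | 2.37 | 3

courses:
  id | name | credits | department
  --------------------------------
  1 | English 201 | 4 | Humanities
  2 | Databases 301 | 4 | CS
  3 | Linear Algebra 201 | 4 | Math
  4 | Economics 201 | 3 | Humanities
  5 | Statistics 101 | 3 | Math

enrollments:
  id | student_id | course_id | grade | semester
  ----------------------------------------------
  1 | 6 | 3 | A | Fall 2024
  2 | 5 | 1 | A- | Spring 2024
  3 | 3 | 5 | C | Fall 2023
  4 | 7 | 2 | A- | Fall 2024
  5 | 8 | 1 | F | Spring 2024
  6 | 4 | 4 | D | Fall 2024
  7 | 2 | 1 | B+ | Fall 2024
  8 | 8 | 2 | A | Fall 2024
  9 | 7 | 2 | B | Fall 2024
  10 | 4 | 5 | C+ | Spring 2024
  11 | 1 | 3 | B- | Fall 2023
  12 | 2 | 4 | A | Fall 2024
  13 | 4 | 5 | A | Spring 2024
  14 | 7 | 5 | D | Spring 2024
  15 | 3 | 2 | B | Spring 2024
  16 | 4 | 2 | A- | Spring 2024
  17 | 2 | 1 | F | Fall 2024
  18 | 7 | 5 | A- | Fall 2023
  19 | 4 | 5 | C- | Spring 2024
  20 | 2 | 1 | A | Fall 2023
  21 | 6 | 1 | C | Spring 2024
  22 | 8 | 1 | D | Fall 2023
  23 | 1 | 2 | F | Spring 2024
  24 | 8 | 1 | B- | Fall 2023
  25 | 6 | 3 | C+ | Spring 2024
SELECT c.id, p.name AS course, c.grade FROM enrollments c JOIN courses p ON c.course_id = p.id

Execution result:
id | course | grade
1 | Linear Algebra 201 | A
2 | English 201 | A-
3 | Statistics 101 | C
4 | Databases 301 | A-
5 | English 201 | F
6 | Economics 201 | D
7 | English 201 | B+
8 | Databases 301 | A
9 | Databases 301 | B
10 | Statistics 101 | C+
11 | Linear Algebra 201 | B-
12 | Economics 201 | A
13 | Statistics 101 | A
14 | Statistics 101 | D
15 | Databases 301 | B
16 | Databases 301 | A-
17 | English 201 | F
18 | Statistics 101 | A-
19 | Statistics 101 | C-
20 | English 201 | A
21 | English 201 | C
22 | English 201 | D
23 | Databases 301 | F
24 | English 201 | B-
25 | Linear Algebra 201 | C+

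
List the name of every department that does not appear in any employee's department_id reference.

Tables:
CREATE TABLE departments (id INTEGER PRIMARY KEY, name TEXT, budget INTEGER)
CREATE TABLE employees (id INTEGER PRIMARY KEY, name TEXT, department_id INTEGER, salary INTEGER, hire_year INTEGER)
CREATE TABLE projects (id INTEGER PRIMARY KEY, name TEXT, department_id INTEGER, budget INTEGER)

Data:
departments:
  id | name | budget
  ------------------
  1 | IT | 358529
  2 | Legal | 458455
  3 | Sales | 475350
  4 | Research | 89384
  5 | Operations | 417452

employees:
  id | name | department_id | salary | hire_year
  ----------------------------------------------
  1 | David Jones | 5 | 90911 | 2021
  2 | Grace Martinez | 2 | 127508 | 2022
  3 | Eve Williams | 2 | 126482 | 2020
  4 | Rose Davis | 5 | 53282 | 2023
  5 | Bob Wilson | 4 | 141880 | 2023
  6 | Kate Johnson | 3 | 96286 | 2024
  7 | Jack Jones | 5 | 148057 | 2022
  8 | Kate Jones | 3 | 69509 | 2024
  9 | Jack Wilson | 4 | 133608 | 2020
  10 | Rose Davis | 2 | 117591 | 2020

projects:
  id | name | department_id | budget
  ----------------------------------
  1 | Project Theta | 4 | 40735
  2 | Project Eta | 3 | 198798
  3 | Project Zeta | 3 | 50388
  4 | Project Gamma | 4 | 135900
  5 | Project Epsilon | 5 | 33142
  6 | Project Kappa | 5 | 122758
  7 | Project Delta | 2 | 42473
SELECT p.name FROM departments p LEFT JOIN employees c ON c.department_id = p.id WHERE c.id IS NULL

Execution result:
IT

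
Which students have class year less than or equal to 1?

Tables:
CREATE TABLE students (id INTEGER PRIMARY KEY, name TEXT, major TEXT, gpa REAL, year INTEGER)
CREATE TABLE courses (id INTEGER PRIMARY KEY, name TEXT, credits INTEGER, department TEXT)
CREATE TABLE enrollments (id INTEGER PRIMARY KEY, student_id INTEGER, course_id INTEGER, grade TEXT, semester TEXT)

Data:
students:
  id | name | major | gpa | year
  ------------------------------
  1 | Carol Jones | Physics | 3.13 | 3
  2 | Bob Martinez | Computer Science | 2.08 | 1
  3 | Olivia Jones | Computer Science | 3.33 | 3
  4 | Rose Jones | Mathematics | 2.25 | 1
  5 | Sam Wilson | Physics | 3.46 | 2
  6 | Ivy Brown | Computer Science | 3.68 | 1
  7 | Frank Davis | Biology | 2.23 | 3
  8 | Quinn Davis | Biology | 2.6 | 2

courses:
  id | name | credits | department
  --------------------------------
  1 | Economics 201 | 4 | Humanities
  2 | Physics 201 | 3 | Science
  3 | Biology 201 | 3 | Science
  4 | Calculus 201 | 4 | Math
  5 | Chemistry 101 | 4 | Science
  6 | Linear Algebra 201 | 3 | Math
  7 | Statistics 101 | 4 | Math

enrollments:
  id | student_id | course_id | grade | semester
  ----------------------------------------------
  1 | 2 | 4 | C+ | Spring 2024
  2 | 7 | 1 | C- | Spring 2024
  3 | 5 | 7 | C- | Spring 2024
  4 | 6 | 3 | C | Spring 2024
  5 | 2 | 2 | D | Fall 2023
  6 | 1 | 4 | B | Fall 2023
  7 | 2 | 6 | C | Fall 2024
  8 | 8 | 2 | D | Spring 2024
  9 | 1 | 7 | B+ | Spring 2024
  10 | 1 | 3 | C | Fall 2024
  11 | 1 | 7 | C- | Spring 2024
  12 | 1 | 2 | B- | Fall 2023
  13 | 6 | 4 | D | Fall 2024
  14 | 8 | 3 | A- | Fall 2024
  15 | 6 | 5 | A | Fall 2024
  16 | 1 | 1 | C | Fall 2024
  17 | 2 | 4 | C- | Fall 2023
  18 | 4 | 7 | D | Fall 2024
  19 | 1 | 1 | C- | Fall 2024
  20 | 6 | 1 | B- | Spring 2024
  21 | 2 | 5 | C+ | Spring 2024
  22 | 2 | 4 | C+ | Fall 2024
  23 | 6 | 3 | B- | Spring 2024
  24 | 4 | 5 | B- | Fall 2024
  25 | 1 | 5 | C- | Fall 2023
SELECT name, year FROM students WHERE year <= 1

Execution result:
name | year
Bob Martinez | 1
Rose Jones | 1
Ivy Brown | 1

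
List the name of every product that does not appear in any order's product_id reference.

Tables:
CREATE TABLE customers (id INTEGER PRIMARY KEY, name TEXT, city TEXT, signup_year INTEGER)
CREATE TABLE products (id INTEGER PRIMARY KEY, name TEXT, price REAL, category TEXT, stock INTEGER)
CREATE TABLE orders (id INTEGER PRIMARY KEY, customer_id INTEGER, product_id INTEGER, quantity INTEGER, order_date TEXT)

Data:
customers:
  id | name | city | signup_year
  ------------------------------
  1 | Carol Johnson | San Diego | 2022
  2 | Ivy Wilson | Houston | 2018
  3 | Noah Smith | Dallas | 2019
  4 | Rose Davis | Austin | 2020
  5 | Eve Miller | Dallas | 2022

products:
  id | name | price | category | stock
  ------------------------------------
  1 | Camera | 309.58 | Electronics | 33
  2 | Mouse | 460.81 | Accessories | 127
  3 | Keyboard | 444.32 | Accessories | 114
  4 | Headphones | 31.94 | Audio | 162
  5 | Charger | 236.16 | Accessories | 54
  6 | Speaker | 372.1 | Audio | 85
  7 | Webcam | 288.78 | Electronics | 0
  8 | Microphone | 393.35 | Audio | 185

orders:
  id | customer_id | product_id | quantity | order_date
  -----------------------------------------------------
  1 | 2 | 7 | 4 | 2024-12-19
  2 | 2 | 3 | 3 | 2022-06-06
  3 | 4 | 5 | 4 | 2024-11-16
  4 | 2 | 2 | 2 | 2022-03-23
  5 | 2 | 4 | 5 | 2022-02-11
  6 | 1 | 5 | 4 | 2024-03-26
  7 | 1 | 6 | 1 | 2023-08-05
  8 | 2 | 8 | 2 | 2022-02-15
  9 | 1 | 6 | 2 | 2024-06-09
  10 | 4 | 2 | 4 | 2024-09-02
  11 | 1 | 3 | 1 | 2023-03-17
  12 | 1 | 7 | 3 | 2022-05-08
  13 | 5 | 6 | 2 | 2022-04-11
SELECT p.name FROM products p LEFT JOIN orders c ON c.product_id = p.id WHERE c.id IS NULL

Execution result:
Camera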